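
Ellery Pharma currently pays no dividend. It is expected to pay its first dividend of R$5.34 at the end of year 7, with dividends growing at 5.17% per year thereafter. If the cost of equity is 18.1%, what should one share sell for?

Deferred-dividend DDM. At t=6 the remaining stream is a growing perpetuity with first payment D_7 = 5.34.
V_6 = D_7/(r−g) = 5.34/(0.181−0.0517) = 41.2993
P₀ = V_6/(1+r)^6 = 41.2993/(1+0.181)^6 = 15.2210

R$15.22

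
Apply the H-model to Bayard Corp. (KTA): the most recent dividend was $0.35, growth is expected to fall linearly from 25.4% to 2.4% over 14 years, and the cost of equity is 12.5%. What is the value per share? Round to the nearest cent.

H-model: P₀ = D₀[(1+g_L) + H(g_S−g_L)]/(r−g_L), with H = 14/2 = 7.
P₀ = 0.35 × [(1+0.024) + 7×(0.254−0.024)] / (0.125−0.024)
   = 0.35 × 2.6340 / 0.101 = 9.1277

$9.13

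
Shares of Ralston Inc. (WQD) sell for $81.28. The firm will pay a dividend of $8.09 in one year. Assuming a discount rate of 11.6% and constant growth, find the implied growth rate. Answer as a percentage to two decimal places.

From P₀ = D₁/(r − g), the implied growth is g = r − D₁/P₀.
g = 0.116 − 8.09/81.28 = 0.116 − 0.09953 = 0.01647

1.65%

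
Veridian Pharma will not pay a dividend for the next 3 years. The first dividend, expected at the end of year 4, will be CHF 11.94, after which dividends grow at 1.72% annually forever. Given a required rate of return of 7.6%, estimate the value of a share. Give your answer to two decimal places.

CHF 163.00

Deferred-dividend DDM. At t=3 the remaining stream is a growing perpetuity with first payment D_4 = 11.94.
V_3 = D_4/(r−g) = 11.94/(0.076−0.0172) = 203.0612
P₀ = V_3/(1+r)^3 = 203.0612/(1+0.076)^3 = 163.0010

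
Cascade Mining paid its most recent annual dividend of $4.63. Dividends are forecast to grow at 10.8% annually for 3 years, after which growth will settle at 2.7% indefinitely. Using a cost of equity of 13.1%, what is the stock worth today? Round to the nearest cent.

Two-stage DDM. Project D₁…D_3 at 0.108, terminal growth 0.027, discount at r = 0.131.
D_1 = 5.1300
D_2 = 5.6841
D_3 = 6.2980
Terminal value at t=3: TV = D_4/(r−g) = 6.4680/(0.131−0.027) = 62.1924
P₀ = 5.1300/(1+0.131)^1 + 5.6841/(1+0.131)^2 + 6.2980/(1+0.131)^3 + 62.1924/(1+0.131)^3 = 56.3209

$56.32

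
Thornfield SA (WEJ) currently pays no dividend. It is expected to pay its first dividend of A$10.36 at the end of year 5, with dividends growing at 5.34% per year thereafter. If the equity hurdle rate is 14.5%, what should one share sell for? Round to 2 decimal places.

A$65.80

Deferred-dividend DDM. At t=4 the remaining stream is a growing perpetuity with first payment D_5 = 10.36.
V_4 = D_5/(r−g) = 10.36/(0.145−0.0534) = 113.1004
P₀ = V_4/(1+r)^4 = 113.1004/(1+0.145)^4 = 65.8025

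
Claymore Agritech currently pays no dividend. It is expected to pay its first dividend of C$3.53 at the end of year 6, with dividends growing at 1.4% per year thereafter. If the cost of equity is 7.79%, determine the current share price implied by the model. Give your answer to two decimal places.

C$37.96

Deferred-dividend DDM. At t=5 the remaining stream is a growing perpetuity with first payment D_6 = 3.53.
V_5 = D_6/(r−g) = 3.53/(0.0779−0.014) = 55.2426
P₀ = V_5/(1+r)^5 = 55.2426/(1+0.0779)^5 = 37.9648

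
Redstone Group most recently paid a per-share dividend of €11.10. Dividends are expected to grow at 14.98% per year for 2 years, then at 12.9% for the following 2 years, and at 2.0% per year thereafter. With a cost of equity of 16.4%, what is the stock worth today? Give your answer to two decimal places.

€114.66

Three-stage DDM. Project D₁…D_4; terminal Gordon value at t=4 with g = 0.02; discount at r = 0.164.
D_1 = 12.7628
D_2 = 14.6746
D_3 = 16.5677
D_4 = 18.7049
TV_4 = 19.0790/(0.164−0.02) = 132.4931
P₀ = Σ Dₜ/(1+r)ᵗ + TV_4/(1+r)^4 = 114.6639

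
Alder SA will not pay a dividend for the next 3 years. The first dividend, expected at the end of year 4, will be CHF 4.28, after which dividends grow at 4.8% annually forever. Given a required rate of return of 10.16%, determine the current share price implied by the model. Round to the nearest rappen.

CHF 59.73

Deferred-dividend DDM. At t=3 the remaining stream is a growing perpetuity with first payment D_4 = 4.28.
V_3 = D_4/(r−g) = 4.28/(0.1016−0.048) = 79.8507
P₀ = V_3/(1+r)^3 = 79.8507/(1+0.1016)^3 = 59.7320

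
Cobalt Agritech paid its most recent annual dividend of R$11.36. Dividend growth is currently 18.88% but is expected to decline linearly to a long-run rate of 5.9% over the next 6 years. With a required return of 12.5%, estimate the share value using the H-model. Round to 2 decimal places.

R$249.30

H-model: P₀ = D₀[(1+g_L) + H(g_S−g_L)]/(r−g_L), with H = 6/2 = 3.
P₀ = 11.36 × [(1+0.059) + 3×(0.1888−0.059)] / (0.125−0.059)
   = 11.36 × 1.4484 / 0.066 = 249.3004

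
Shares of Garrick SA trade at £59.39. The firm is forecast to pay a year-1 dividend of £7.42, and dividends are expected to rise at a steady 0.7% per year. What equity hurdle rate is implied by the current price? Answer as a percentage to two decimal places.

Rearranging the constant-growth DDM: r = D₁/P₀ + g.
r = 7.4200 / 59.39 + 0.007 = 0.12494 + 0.007 = 0.13194

13.19%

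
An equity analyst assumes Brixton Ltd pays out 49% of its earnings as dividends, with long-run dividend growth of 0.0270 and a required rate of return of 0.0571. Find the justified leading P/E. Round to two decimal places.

16.28

Justified leading P/E = b/(r−g) = 0.49/(0.0571−0.027) = 16.2791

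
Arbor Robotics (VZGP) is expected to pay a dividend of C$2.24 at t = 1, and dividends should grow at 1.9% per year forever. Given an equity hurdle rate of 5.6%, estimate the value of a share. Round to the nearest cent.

C$60.54

Gordon growth model: P₀ = D₁/(r − g), with D₁ = 2.24 given directly.
P₀ = 2.2400 / (0.056 − 0.019) = 2.2400 / 0.037 = 60.5405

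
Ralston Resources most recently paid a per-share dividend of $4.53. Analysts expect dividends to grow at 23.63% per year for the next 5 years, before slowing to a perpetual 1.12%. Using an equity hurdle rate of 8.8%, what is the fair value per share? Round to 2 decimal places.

Two-stage DDM. Project D₁…D_5 at 0.2363, terminal growth 0.0112, discount at r = 0.088.
D_1 = 5.6004
D_2 = 6.9238
D_3 = 8.5599
D_4 = 10.5826
D_5 = 13.0833
Terminal value at t=5: TV = D_6/(r−g) = 13.2298/(0.088−0.0112) = 172.2635
P₀ = 5.6004/(1+0.088)^1 + 6.9238/(1+0.088)^2 + 8.5599/(1+0.088)^3 + 10.5826/(1+0.088)^4 + 13.0833/(1+0.088)^5 + 172.2635/(1+0.088)^5 = 146.7692

$146.77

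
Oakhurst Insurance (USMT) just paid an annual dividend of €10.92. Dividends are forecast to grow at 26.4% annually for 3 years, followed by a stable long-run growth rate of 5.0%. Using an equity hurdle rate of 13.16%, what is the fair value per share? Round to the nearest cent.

€236.87

Two-stage DDM. Project D₁…D_3 at 0.264, terminal growth 0.05, discount at r = 0.1316.
D_1 = 13.8029
D_2 = 17.4468
D_3 = 22.0528
Terminal value at t=3: TV = D_4/(r−g) = 23.1554/(0.1316−0.05) = 283.7677
P₀ = 13.8029/(1+0.1316)^1 + 17.4468/(1+0.1316)^2 + 22.0528/(1+0.1316)^3 + 283.7677/(1+0.1316)^3 = 236.8737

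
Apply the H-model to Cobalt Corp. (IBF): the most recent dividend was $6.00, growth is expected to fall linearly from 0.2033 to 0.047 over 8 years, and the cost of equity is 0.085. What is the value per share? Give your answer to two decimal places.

$264.03

H-model: P₀ = D₀[(1+g_L) + H(g_S−g_L)]/(r−g_L), with H = 8/2 = 4.
P₀ = 6.00 × [(1+0.047) + 4×(0.2033−0.047)] / (0.085−0.047)
   = 6.00 × 1.6722 / 0.038 = 264.0316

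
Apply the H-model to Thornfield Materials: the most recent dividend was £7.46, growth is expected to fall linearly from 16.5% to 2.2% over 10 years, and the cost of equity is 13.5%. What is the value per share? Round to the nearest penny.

H-model: P₀ = D₀[(1+g_L) + H(g_S−g_L)]/(r−g_L), with H = 10/2 = 5.
P₀ = 7.46 × [(1+0.022) + 5×(0.165−0.022)] / (0.135−0.022)
   = 7.46 × 1.7370 / 0.113 = 114.6727

£114.67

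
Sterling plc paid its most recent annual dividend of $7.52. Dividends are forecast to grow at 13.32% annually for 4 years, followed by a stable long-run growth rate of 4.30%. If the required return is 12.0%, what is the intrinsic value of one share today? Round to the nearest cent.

Two-stage DDM. Project D₁…D_4 at 0.1332, terminal growth 0.043, discount at r = 0.12.
D_1 = 8.5217
D_2 = 9.6567
D_3 = 10.9430
D_4 = 12.4006
Terminal value at t=4: TV = D_5/(r−g) = 12.9339/(0.12−0.043) = 167.9723
P₀ = 8.5217/(1+0.12)^1 + 9.6567/(1+0.12)^2 + 10.9430/(1+0.12)^3 + 12.4006/(1+0.12)^4 + 167.9723/(1+0.12)^4 = 137.7262

$137.73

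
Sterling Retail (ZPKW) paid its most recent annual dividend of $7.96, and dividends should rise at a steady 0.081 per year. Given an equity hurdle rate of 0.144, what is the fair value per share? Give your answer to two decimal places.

$136.58

Gordon growth model: P₀ = D₁/(r − g). D₁ = 7.96 × (1 + 0.081) = 8.6048.
P₀ = 8.6048 / (0.144 − 0.081) = 8.6048 / 0.063 = 136.5835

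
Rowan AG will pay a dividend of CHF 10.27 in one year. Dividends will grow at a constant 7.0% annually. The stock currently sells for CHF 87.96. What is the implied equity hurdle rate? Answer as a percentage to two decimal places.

Rearranging the constant-growth DDM: r = D₁/P₀ + g.
r = 10.2700 / 87.96 + 0.07 = 0.11676 + 0.07 = 0.18676

18.68%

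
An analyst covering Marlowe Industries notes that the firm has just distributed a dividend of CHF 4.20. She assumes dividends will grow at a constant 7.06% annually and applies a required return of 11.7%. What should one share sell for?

Gordon growth model: P₀ = D₁/(r − g). D₁ = 4.20 × (1 + 0.0706) = 4.4965.
P₀ = 4.4965 / (0.117 − 0.0706) = 4.4965 / 0.0464 = 96.9078

CHF 96.91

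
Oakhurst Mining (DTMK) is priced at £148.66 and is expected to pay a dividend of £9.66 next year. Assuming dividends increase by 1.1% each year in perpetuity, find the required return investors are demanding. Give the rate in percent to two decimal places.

7.60%

Rearranging the constant-growth DDM: r = D₁/P₀ + g.
r = 9.6600 / 148.66 + 0.011 = 0.06498 + 0.011 = 0.07598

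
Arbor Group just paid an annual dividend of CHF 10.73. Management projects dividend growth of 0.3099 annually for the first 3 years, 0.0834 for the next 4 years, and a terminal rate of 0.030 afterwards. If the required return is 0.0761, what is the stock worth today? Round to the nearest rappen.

Three-stage DDM. Project D₁…D_7; terminal Gordon value at t=7 with g = 0.03; discount at r = 0.0761.
D_1 = 14.0552
D_2 = 18.4109
D_3 = 24.1165
D_4 = 26.1278
D_5 = 28.3069
D_6 = 30.6677
D_7 = 33.2253
TV_7 = 34.2221/(0.0761−0.03) = 742.3450
P₀ = Σ Dₜ/(1+r)ᵗ + TV_7/(1+r)^7 = 571.3090

CHF 571.31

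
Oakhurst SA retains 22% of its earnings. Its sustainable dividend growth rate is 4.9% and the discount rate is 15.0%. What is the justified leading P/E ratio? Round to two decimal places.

Payout ratio b = 1 − 0.22 = 0.78.
Justified leading P/E = b/(r−g) = 0.78/(0.15−0.049) = 7.7228

7.72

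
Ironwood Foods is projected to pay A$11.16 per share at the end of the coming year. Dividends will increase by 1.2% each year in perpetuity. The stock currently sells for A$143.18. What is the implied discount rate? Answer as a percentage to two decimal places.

8.99%

Rearranging the constant-growth DDM: r = D₁/P₀ + g.
r = 11.1600 / 143.18 + 0.012 = 0.07794 + 0.012 = 0.08994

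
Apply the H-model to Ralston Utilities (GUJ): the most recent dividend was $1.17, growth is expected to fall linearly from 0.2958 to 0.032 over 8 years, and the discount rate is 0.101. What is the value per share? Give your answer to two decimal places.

$35.39

H-model: P₀ = D₀[(1+g_L) + H(g_S−g_L)]/(r−g_L), with H = 8/2 = 4.
P₀ = 1.17 × [(1+0.032) + 4×(0.2958−0.032)] / (0.101−0.032)
   = 1.17 × 2.0872 / 0.069 = 35.3917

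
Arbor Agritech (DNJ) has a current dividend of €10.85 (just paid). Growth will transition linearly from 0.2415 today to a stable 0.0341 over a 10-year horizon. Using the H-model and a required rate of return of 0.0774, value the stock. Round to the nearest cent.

€518.97

H-model: P₀ = D₀[(1+g_L) + H(g_S−g_L)]/(r−g_L), with H = 10/2 = 5.
P₀ = 10.85 × [(1+0.0341) + 5×(0.2415−0.0341)] / (0.0774−0.0341)
   = 10.85 × 2.0711 / 0.0433 = 518.9708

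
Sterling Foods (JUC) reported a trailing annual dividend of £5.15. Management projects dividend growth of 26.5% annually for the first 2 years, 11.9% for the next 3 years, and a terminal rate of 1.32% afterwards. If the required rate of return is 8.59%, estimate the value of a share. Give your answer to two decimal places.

Three-stage DDM. Project D₁…D_5; terminal Gordon value at t=5 with g = 0.0132; discount at r = 0.0859.
D_1 = 6.5148
D_2 = 8.2412
D_3 = 9.2219
D_4 = 10.3193
D_5 = 11.5472
TV_5 = 11.6997/(0.0859−0.0132) = 160.9309
P₀ = Σ Dₜ/(1+r)ᵗ + TV_5/(1+r)^5 = 141.8429

£141.84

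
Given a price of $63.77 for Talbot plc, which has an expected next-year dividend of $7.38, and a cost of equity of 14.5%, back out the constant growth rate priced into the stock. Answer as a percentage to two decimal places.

From P₀ = D₁/(r − g), the implied growth is g = r − D₁/P₀.
g = 0.145 − 7.38/63.77 = 0.145 − 0.11573 = 0.02927

2.93%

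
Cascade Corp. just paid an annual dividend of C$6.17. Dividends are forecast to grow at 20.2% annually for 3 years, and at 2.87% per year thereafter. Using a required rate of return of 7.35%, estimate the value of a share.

Two-stage DDM. Project D₁…D_3 at 0.202, terminal growth 0.0287, discount at r = 0.0735.
D_1 = 7.4163
D_2 = 8.9144
D_3 = 10.7152
Terminal value at t=3: TV = D_4/(r−g) = 11.0227/(0.0735−0.0287) = 246.0420
P₀ = 7.4163/(1+0.0735)^1 + 8.9144/(1+0.0735)^2 + 10.7152/(1+0.0735)^3 + 246.0420/(1+0.0735)^3 = 222.1911

C$222.19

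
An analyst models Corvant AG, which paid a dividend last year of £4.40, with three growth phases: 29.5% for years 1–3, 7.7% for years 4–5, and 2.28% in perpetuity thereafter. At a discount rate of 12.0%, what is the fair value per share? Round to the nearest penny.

Three-stage DDM. Project D₁…D_5; terminal Gordon value at t=5 with g = 0.0228; discount at r = 0.12.
D_1 = 5.6980
D_2 = 7.3789
D_3 = 9.5557
D_4 = 10.2915
D_5 = 11.0839
TV_5 = 11.3366/(0.12−0.0228) = 116.6320
P₀ = Σ Dₜ/(1+r)ᵗ + TV_5/(1+r)^5 = 96.7814

£96.78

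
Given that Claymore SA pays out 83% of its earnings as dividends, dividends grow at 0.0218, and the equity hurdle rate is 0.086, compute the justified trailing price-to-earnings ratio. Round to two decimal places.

13.21

Justified trailing P/E = b(1+g)/(r−g) = 0.83×(1+0.0218)/(0.086−0.0218) = 13.2102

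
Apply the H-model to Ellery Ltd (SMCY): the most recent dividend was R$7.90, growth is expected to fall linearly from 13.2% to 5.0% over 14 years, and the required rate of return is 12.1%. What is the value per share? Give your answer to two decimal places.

R$180.70

H-model: P₀ = D₀[(1+g_L) + H(g_S−g_L)]/(r−g_L), with H = 14/2 = 7.
P₀ = 7.90 × [(1+0.05) + 7×(0.132−0.05)] / (0.121−0.05)
   = 7.90 × 1.6240 / 0.071 = 180.6986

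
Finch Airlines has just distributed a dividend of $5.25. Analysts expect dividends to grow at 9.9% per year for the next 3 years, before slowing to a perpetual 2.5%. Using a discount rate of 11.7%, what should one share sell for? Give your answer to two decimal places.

$70.96

Two-stage DDM. Project D₁…D_3 at 0.099, terminal growth 0.025, discount at r = 0.117.
D_1 = 5.7698
D_2 = 6.3410
D_3 = 6.9687
Terminal value at t=3: TV = D_4/(r−g) = 7.1429/(0.117−0.025) = 77.6405
P₀ = 5.7698/(1+0.117)^1 + 6.3410/(1+0.117)^2 + 6.9687/(1+0.117)^3 + 77.6405/(1+0.117)^3 = 70.9573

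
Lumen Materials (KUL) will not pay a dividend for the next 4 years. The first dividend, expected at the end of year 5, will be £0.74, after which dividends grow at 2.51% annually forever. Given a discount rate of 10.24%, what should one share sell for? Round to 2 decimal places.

Deferred-dividend DDM. At t=4 the remaining stream is a growing perpetuity with first payment D_5 = 0.74.
V_4 = D_5/(r−g) = 0.74/(0.1024−0.0251) = 9.5731
P₀ = V_4/(1+r)^4 = 9.5731/(1+0.1024)^4 = 6.4818

£6.48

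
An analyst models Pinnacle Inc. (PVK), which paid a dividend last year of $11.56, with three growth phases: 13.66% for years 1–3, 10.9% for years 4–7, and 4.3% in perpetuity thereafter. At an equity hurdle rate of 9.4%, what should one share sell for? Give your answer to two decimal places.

$371.07

Three-stage DDM. Project D₁…D_7; terminal Gordon value at t=7 with g = 0.043; discount at r = 0.094.
D_1 = 13.1391
D_2 = 14.9339
D_3 = 16.9739
D_4 = 18.8240
D_5 = 20.8758
D_6 = 23.1513
D_7 = 25.6748
TV_7 = 26.7788/(0.094−0.043) = 525.0747
P₀ = Σ Dₜ/(1+r)ᵗ + TV_7/(1+r)^7 = 371.0709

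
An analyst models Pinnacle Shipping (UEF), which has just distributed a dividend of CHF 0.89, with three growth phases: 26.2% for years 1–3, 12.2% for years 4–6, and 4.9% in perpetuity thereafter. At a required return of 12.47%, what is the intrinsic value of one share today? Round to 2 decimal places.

Three-stage DDM. Project D₁…D_6; terminal Gordon value at t=6 with g = 0.049; discount at r = 0.1247.
D_1 = 1.1232
D_2 = 1.4175
D_3 = 1.7888
D_4 = 2.0071
D_5 = 2.2519
D_6 = 2.5267
TV_6 = 2.6505/(0.1247−0.049) = 35.0128
P₀ = Σ Dₜ/(1+r)ᵗ + TV_6/(1+r)^6 = 24.4290

CHF 24.43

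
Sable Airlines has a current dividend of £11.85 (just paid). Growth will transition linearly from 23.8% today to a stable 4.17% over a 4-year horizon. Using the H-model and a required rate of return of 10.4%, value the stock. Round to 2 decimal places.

£272.82

H-model: P₀ = D₀[(1+g_L) + H(g_S−g_L)]/(r−g_L), with H = 4/2 = 2.
P₀ = 11.85 × [(1+0.0417) + 2×(0.238−0.0417)] / (0.104−0.0417)
   = 11.85 × 1.4343 / 0.0623 = 272.8163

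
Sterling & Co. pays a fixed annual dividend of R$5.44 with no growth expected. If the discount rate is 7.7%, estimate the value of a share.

Zero-growth DDM (perpetuity): P₀ = D/r = 5.44 / 0.077 = 70.6494

R$70.65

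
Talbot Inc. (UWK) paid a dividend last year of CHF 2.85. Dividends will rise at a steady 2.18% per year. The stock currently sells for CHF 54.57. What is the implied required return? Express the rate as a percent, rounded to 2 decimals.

7.52%

Rearranging the constant-growth DDM: r = D₁/P₀ + g.
D₁ = 2.85 × (1 + 0.0218) = 2.9121.
r = 2.9121 / 54.57 + 0.0218 = 0.05337 + 0.0218 = 0.07517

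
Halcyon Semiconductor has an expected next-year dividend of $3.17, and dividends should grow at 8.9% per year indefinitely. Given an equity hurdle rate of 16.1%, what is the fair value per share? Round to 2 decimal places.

$44.03

Gordon growth model: P₀ = D₁/(r − g), with D₁ = 3.17 given directly.
P₀ = 3.1700 / (0.161 − 0.089) = 3.1700 / 0.072 = 44.0278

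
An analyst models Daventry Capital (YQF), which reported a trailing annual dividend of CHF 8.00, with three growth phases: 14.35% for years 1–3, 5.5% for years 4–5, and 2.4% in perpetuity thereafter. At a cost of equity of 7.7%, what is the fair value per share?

CHF 223.18

Three-stage DDM. Project D₁…D_5; terminal Gordon value at t=5 with g = 0.024; discount at r = 0.077.
D_1 = 9.1480
D_2 = 10.4607
D_3 = 11.9619
D_4 = 12.6198
D_5 = 13.3138
TV_5 = 13.6334/(0.077−0.024) = 257.2335
P₀ = Σ Dₜ/(1+r)ᵗ + TV_5/(1+r)^5 = 223.1761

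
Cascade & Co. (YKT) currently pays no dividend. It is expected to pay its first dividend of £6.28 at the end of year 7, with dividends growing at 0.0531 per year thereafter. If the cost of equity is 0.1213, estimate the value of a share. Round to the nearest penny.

Deferred-dividend DDM. At t=6 the remaining stream is a growing perpetuity with first payment D_7 = 6.28.
V_6 = D_7/(r−g) = 6.28/(0.1213−0.0531) = 92.0821
P₀ = V_6/(1+r)^6 = 92.0821/(1+0.1213)^6 = 46.3281

£46.33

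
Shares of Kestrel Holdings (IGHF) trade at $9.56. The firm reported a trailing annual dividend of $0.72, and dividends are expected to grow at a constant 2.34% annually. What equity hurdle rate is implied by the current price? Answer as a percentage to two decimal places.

Rearranging the constant-growth DDM: r = D₁/P₀ + g.
D₁ = 0.72 × (1 + 0.0234) = 0.7368.
r = 0.7368 / 9.56 + 0.0234 = 0.07708 + 0.0234 = 0.10048

10.05%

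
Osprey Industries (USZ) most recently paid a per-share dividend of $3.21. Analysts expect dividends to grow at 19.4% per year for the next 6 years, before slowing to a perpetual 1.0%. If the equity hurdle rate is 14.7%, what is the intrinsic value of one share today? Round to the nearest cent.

Two-stage DDM. Project D₁…D_6 at 0.194, terminal growth 0.01, discount at r = 0.147.
D_1 = 3.8327
D_2 = 4.5763
D_3 = 5.4641
D_4 = 6.5241
D_5 = 7.7898
D_6 = 9.3010
Terminal value at t=6: TV = D_7/(r−g) = 9.3940/(0.147−0.01) = 68.5696
P₀ = 3.8327/(1+0.147)^1 + 4.5763/(1+0.147)^2 + 5.4641/(1+0.147)^3 + 6.5241/(1+0.147)^4 + 7.7898/(1+0.147)^5 + 9.3010/(1+0.147)^6 + 68.5696/(1+0.147)^6 = 52.3316

$52.33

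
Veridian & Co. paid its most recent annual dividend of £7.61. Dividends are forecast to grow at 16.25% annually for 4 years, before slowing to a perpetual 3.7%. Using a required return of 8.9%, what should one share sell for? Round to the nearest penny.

Two-stage DDM. Project D₁…D_4 at 0.1625, terminal growth 0.037, discount at r = 0.089.
D_1 = 8.8466
D_2 = 10.2842
D_3 = 11.9554
D_4 = 13.8981
Terminal value at t=4: TV = D_5/(r−g) = 14.4124/(0.089−0.037) = 277.1609
P₀ = 8.8466/(1+0.089)^1 + 10.2842/(1+0.089)^2 + 11.9554/(1+0.089)^3 + 13.8981/(1+0.089)^4 + 277.1609/(1+0.089)^4 = 233.0047

£233.00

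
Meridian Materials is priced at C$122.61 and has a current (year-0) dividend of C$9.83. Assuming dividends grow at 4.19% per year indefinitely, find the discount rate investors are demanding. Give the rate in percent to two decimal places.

Rearranging the constant-growth DDM: r = D₁/P₀ + g.
D₁ = 9.83 × (1 + 0.0419) = 10.2419.
r = 10.2419 / 122.61 + 0.0419 = 0.08353 + 0.0419 = 0.12543

12.54%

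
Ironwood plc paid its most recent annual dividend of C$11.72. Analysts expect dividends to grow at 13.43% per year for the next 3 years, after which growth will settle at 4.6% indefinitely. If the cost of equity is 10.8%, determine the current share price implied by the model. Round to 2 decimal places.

Two-stage DDM. Project D₁…D_3 at 0.1343, terminal growth 0.046, discount at r = 0.108.
D_1 = 13.2940
D_2 = 15.0794
D_3 = 17.1045
Terminal value at t=3: TV = D_4/(r−g) = 17.8913/(0.108−0.046) = 288.5701
P₀ = 13.2940/(1+0.108)^1 + 15.0794/(1+0.108)^2 + 17.1045/(1+0.108)^3 + 288.5701/(1+0.108)^3 = 249.0004

C$249.00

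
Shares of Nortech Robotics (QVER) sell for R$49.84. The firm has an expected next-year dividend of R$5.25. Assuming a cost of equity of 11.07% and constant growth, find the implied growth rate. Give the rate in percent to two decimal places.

0.54%

From P₀ = D₁/(r − g), the implied growth is g = r − D₁/P₀.
g = 0.1107 − 5.25/49.84 = 0.1107 − 0.10534 = 0.00536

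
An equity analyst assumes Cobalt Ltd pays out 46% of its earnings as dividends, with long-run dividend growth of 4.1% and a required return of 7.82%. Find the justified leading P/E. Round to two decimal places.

12.37

Justified leading P/E = b/(r−g) = 0.46/(0.0782−0.041) = 12.3656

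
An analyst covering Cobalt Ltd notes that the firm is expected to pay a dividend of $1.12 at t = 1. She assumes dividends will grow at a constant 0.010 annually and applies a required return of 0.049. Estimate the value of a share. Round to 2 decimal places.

$28.72

Gordon growth model: P₀ = D₁/(r − g), with D₁ = 1.12 given directly.
P₀ = 1.1200 / (0.049 − 0.01) = 1.1200 / 0.039 = 28.7179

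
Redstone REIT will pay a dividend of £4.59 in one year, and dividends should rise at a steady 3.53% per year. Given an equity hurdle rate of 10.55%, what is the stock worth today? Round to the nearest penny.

£65.38

Gordon growth model: P₀ = D₁/(r − g), with D₁ = 4.59 given directly.
P₀ = 4.5900 / (0.1055 − 0.0353) = 4.5900 / 0.0702 = 65.3846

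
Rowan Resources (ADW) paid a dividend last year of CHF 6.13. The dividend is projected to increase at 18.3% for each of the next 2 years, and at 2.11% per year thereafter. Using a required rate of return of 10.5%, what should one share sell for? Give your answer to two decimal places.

Two-stage DDM. Project D₁…D_2 at 0.183, terminal growth 0.0211, discount at r = 0.105.
D_1 = 7.2518
D_2 = 8.5789
Terminal value at t=2: TV = D_3/(r−g) = 8.7599/(0.105−0.0211) = 104.4086
P₀ = 7.2518/(1+0.105)^1 + 8.5789/(1+0.105)^2 + 104.4086/(1+0.105)^2 = 99.0976

CHF 99.10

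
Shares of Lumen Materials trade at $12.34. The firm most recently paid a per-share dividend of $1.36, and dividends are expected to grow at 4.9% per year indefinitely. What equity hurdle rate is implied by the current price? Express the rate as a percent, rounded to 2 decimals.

16.46%

Rearranging the constant-growth DDM: r = D₁/P₀ + g.
D₁ = 1.36 × (1 + 0.049) = 1.4266.
r = 1.4266 / 12.34 + 0.049 = 0.11561 + 0.049 = 0.16461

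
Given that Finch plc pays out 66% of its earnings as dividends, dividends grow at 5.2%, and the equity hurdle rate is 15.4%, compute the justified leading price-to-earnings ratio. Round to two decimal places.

Justified leading P/E = b/(r−g) = 0.66/(0.154−0.052) = 6.4706

6.47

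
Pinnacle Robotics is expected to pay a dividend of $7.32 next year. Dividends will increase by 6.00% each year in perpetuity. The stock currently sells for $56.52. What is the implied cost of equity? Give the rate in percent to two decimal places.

Rearranging the constant-growth DDM: r = D₁/P₀ + g.
r = 7.3200 / 56.52 + 0.06 = 0.12951 + 0.06 = 0.18951

18.95%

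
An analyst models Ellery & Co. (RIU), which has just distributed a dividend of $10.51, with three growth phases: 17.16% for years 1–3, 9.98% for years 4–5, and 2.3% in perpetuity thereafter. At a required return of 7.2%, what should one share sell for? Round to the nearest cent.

Three-stage DDM. Project D₁…D_5; terminal Gordon value at t=5 with g = 0.023; discount at r = 0.072.
D_1 = 12.3135
D_2 = 14.4265
D_3 = 16.9021
D_4 = 18.5889
D_5 = 20.4441
TV_5 = 20.9143/(0.072−0.023) = 426.8230
P₀ = Σ Dₜ/(1+r)ᵗ + TV_5/(1+r)^5 = 367.7677

$367.77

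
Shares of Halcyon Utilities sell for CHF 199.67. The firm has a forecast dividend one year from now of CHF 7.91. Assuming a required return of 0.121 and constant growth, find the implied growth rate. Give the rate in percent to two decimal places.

8.14%

From P₀ = D₁/(r − g), the implied growth is g = r − D₁/P₀.
g = 0.121 − 7.91/199.67 = 0.121 − 0.03962 = 0.08138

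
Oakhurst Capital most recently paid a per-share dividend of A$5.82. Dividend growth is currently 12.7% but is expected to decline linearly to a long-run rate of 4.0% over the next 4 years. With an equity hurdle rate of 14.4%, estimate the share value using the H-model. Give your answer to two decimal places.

H-model: P₀ = D₀[(1+g_L) + H(g_S−g_L)]/(r−g_L), with H = 4/2 = 2.
P₀ = 5.82 × [(1+0.04) + 2×(0.127−0.04)] / (0.144−0.04)
   = 5.82 × 1.2140 / 0.104 = 67.9373

A$67.94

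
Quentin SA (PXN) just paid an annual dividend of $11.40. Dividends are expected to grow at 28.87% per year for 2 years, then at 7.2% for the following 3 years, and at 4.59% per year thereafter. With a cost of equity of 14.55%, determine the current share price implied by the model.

$189.40

Three-stage DDM. Project D₁…D_5; terminal Gordon value at t=5 with g = 0.0459; discount at r = 0.1455.
D_1 = 14.6912
D_2 = 18.9325
D_3 = 20.2957
D_4 = 21.7570
D_5 = 23.3235
TV_5 = 24.3940/(0.1455−0.0459) = 244.9197
P₀ = Σ Dₜ/(1+r)ᵗ + TV_5/(1+r)^5 = 189.3968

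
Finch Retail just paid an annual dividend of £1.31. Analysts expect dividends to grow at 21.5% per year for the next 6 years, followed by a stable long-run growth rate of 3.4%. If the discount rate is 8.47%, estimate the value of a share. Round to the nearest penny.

£64.68

Two-stage DDM. Project D₁…D_6 at 0.215, terminal growth 0.034, discount at r = 0.0847.
D_1 = 1.5917
D_2 = 1.9339
D_3 = 2.3496
D_4 = 2.8548
D_5 = 3.4686
D_6 = 4.2143
Terminal value at t=6: TV = D_7/(r−g) = 4.3576/(0.0847−0.034) = 85.9491
P₀ = 1.5917/(1+0.0847)^1 + 1.9339/(1+0.0847)^2 + 2.3496/(1+0.0847)^3 + 2.8548/(1+0.0847)^4 + 3.4686/(1+0.0847)^5 + 4.2143/(1+0.0847)^6 + 85.9491/(1+0.0847)^6 = 64.6813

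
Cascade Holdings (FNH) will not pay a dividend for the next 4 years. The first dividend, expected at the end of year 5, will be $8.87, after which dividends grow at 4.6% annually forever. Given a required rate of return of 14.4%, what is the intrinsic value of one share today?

Deferred-dividend DDM. At t=4 the remaining stream is a growing perpetuity with first payment D_5 = 8.87.
V_4 = D_5/(r−g) = 8.87/(0.144−0.046) = 90.5102
P₀ = V_4/(1+r)^4 = 90.5102/(1+0.144)^4 = 52.8437

$52.84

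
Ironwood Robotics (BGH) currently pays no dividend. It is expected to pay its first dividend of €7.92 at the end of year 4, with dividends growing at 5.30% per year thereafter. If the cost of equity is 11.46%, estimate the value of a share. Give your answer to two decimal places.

Deferred-dividend DDM. At t=3 the remaining stream is a growing perpetuity with first payment D_4 = 7.92.
V_3 = D_4/(r−g) = 7.92/(0.1146−0.053) = 128.5714
P₀ = V_3/(1+r)^3 = 128.5714/(1+0.1146)^3 = 92.8512

€92.85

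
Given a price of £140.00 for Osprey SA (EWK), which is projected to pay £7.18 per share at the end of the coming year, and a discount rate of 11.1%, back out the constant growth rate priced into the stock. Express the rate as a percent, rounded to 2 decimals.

From P₀ = D₁/(r − g), the implied growth is g = r − D₁/P₀.
g = 0.111 − 7.18/140.00 = 0.111 − 0.05129 = 0.05971

5.97%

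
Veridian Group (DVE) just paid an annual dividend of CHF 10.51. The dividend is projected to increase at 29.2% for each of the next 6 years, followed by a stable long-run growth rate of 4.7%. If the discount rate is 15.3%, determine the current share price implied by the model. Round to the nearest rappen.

Two-stage DDM. Project D₁…D_6 at 0.292, terminal growth 0.047, discount at r = 0.153.
D_1 = 13.5789
D_2 = 17.5440
D_3 = 22.6668
D_4 = 29.2855
D_5 = 37.8369
D_6 = 48.8852
Terminal value at t=6: TV = D_7/(r−g) = 51.1829/(0.153−0.047) = 482.8571
P₀ = 13.5789/(1+0.153)^1 + 17.5440/(1+0.153)^2 + 22.6668/(1+0.153)^3 + 29.2855/(1+0.153)^4 + 37.8369/(1+0.153)^5 + 48.8852/(1+0.153)^6 + 482.8571/(1+0.153)^6 = 301.2215

CHF 301.22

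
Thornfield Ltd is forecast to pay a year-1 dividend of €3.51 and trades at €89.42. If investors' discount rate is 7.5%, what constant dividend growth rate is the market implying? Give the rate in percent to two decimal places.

From P₀ = D₁/(r − g), the implied growth is g = r − D₁/P₀.
g = 0.075 − 3.51/89.42 = 0.075 − 0.03925 = 0.03575

3.57%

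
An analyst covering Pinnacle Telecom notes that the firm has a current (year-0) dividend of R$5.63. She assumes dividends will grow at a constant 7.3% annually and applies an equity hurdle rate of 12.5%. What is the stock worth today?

R$116.17

Gordon growth model: P₀ = D₁/(r − g). D₁ = 5.63 × (1 + 0.073) = 6.0410.
P₀ = 6.0410 / (0.125 − 0.073) = 6.0410 / 0.052 = 116.1729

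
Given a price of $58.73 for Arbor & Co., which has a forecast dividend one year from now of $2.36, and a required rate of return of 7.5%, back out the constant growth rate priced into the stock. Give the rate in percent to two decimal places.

3.48%

From P₀ = D₁/(r − g), the implied growth is g = r − D₁/P₀.
g = 0.075 − 2.36/58.73 = 0.075 − 0.04018 = 0.03482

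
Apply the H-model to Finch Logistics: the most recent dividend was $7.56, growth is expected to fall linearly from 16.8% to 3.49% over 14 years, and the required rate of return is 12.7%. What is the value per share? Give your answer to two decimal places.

$161.43

H-model: P₀ = D₀[(1+g_L) + H(g_S−g_L)]/(r−g_L), with H = 14/2 = 7.
P₀ = 7.56 × [(1+0.0349) + 7×(0.168−0.0349)] / (0.127−0.0349)
   = 7.56 × 1.9666 / 0.0921 = 161.4278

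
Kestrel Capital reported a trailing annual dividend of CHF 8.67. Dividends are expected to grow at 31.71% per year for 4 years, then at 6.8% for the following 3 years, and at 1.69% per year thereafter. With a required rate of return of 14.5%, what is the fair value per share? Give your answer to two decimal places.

Three-stage DDM. Project D₁…D_7; terminal Gordon value at t=7 with g = 0.0169; discount at r = 0.145.
D_1 = 11.4193
D_2 = 15.0403
D_3 = 19.8096
D_4 = 26.0912
D_5 = 27.8654
D_6 = 29.7603
D_7 = 31.7839
TV_7 = 32.3211/(0.145−0.0169) = 252.3115
P₀ = Σ Dₜ/(1+r)ᵗ + TV_7/(1+r)^7 = 187.2978

CHF 187.30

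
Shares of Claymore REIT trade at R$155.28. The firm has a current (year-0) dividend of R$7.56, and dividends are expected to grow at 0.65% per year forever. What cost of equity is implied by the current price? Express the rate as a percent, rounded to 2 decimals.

Rearranging the constant-growth DDM: r = D₁/P₀ + g.
D₁ = 7.56 × (1 + 0.0065) = 7.6091.
r = 7.6091 / 155.28 + 0.0065 = 0.04900 + 0.0065 = 0.05550

5.55%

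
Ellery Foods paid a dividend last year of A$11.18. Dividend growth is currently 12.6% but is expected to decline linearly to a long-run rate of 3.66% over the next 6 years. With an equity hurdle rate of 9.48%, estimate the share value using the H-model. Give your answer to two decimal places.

H-model: P₀ = D₀[(1+g_L) + H(g_S−g_L)]/(r−g_L), with H = 6/2 = 3.
P₀ = 11.18 × [(1+0.0366) + 3×(0.126−0.0366)] / (0.0948−0.0366)
   = 11.18 × 1.3048 / 0.0582 = 250.6471

A$250.65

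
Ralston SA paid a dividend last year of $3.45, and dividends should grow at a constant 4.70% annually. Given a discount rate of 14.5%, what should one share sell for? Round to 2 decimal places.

Gordon growth model: P₀ = D₁/(r − g). D₁ = 3.45 × (1 + 0.047) = 3.6121.
P₀ = 3.6121 / (0.145 − 0.047) = 3.6121 / 0.098 = 36.8587

$36.86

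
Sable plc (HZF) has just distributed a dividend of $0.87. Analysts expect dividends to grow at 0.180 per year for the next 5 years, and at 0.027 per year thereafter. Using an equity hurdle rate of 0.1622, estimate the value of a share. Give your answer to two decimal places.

$11.68

Two-stage DDM. Project D₁…D_5 at 0.18, terminal growth 0.027, discount at r = 0.1622.
D_1 = 1.0266
D_2 = 1.2114
D_3 = 1.4294
D_4 = 1.6867
D_5 = 1.9903
Terminal value at t=5: TV = D_6/(r−g) = 2.0441/(0.1622−0.027) = 15.1190
P₀ = 1.0266/(1+0.1622)^1 + 1.2114/(1+0.1622)^2 + 1.4294/(1+0.1622)^3 + 1.6867/(1+0.1622)^4 + 1.9903/(1+0.1622)^5 + 15.1190/(1+0.1622)^5 = 11.6845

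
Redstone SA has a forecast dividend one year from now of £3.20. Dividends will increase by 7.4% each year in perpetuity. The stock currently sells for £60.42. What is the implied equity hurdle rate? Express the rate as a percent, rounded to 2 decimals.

Rearranging the constant-growth DDM: r = D₁/P₀ + g.
r = 3.2000 / 60.42 + 0.074 = 0.05296 + 0.074 = 0.12696

12.70%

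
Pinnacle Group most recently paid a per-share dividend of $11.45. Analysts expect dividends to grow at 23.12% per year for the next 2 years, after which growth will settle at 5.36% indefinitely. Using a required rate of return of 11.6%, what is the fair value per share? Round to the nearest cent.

Two-stage DDM. Project D₁…D_2 at 0.2312, terminal growth 0.0536, discount at r = 0.116.
D_1 = 14.0972
D_2 = 17.3565
Terminal value at t=2: TV = D_3/(r−g) = 18.2868/(0.116−0.0536) = 293.0582
P₀ = 14.0972/(1+0.116)^1 + 17.3565/(1+0.116)^2 + 293.0582/(1+0.116)^2 = 261.8697

$261.87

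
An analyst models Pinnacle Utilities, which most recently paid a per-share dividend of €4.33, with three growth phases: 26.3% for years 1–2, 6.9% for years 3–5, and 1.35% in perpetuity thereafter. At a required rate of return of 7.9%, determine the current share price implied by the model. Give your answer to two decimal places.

Three-stage DDM. Project D₁…D_5; terminal Gordon value at t=5 with g = 0.0135; discount at r = 0.079.
D_1 = 5.4688
D_2 = 6.9071
D_3 = 7.3837
D_4 = 7.8931
D_5 = 8.4378
TV_5 = 8.5517/(0.079−0.0135) = 130.5600
P₀ = Σ Dₜ/(1+r)ᵗ + TV_5/(1+r)^5 = 117.7408

€117.74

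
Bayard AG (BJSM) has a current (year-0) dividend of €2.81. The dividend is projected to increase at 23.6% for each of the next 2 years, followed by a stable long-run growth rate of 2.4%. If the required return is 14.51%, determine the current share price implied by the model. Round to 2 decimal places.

€33.99

Two-stage DDM. Project D₁…D_2 at 0.236, terminal growth 0.024, discount at r = 0.1451.
D_1 = 3.4732
D_2 = 4.2928
Terminal value at t=2: TV = D_3/(r−g) = 4.3959/(0.1451−0.024) = 36.2994
P₀ = 3.4732/(1+0.1451)^1 + 4.2928/(1+0.1451)^2 + 36.2994/(1+0.1451)^2 = 33.9898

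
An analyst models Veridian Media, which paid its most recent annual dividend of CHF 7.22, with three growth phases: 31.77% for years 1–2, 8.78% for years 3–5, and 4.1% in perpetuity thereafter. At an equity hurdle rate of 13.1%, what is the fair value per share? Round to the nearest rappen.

CHF 146.28

Three-stage DDM. Project D₁…D_5; terminal Gordon value at t=5 with g = 0.041; discount at r = 0.131.
D_1 = 9.5138
D_2 = 12.5363
D_3 = 13.6370
D_4 = 14.8343
D_5 = 16.1368
TV_5 = 16.7984/(0.131−0.041) = 186.6490
P₀ = Σ Dₜ/(1+r)ᵗ + TV_5/(1+r)^5 = 146.2827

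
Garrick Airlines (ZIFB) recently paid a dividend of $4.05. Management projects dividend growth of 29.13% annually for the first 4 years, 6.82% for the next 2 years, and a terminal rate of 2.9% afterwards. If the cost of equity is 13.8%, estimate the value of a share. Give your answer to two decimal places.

$90.51

Three-stage DDM. Project D₁…D_6; terminal Gordon value at t=6 with g = 0.029; discount at r = 0.138.
D_1 = 5.2298
D_2 = 6.7532
D_3 = 8.7204
D_4 = 11.2607
D_5 = 12.0286
D_6 = 12.8490
TV_6 = 13.2216/(0.138−0.029) = 121.2991
P₀ = Σ Dₜ/(1+r)ᵗ + TV_6/(1+r)^6 = 90.5073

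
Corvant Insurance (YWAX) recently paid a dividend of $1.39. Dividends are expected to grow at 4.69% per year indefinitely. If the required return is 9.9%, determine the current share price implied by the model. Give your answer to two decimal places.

$27.93

Gordon growth model: P₀ = D₁/(r − g). D₁ = 1.39 × (1 + 0.0469) = 1.4552.
P₀ = 1.4552 / (0.099 − 0.0469) = 1.4552 / 0.0521 = 27.9307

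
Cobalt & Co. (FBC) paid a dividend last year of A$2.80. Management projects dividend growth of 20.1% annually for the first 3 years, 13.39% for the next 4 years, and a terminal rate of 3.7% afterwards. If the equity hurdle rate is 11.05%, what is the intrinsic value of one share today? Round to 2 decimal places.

A$79.09

Three-stage DDM. Project D₁…D_7; terminal Gordon value at t=7 with g = 0.037; discount at r = 0.1105.
D_1 = 3.3628
D_2 = 4.0387
D_3 = 4.8505
D_4 = 5.5000
D_5 = 6.2364
D_6 = 7.0715
D_7 = 8.0184
TV_7 = 8.3150/(0.1105−0.037) = 113.1299
P₀ = Σ Dₜ/(1+r)ᵗ + TV_7/(1+r)^7 = 79.0931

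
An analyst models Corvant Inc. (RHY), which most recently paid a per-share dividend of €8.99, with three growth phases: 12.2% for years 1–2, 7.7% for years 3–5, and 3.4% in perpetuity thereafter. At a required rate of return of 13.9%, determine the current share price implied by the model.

€113.63

Three-stage DDM. Project D₁…D_5; terminal Gordon value at t=5 with g = 0.034; discount at r = 0.139.
D_1 = 10.0868
D_2 = 11.3174
D_3 = 12.1888
D_4 = 13.1273
D_5 = 14.1381
TV_5 = 14.6188/(0.139−0.034) = 139.2271
P₀ = Σ Dₜ/(1+r)ᵗ + TV_5/(1+r)^5 = 113.6314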